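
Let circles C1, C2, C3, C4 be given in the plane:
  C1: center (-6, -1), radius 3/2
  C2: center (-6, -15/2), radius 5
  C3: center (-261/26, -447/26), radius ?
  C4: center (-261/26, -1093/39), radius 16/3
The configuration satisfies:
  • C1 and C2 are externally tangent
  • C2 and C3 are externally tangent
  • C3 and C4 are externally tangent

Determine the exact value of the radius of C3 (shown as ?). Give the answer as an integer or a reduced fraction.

1. [ext C2·C3]  r_C3² + 10r_C3 − 341/4 = 0  ⇒  r_C3 = 11/2 (r>0 drops 1)
2. [ext C3·C4]  r_C3² + (32/3)r_C3 − 1067/12 = 0  ⇒  r_C3 = 11/2 (r>0 drops 1)

11/2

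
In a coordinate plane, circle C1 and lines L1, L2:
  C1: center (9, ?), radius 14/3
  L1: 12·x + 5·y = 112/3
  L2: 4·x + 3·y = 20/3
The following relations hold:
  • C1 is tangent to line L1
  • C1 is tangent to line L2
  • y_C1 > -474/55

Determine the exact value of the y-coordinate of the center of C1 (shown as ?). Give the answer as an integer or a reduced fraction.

1. [C1‖L1]  y_C1² + (424/15)y_C1 + 788/15 = 0  ⇒  y_C1 = -394/15 or -2
2. [C1‖L2]  y_C1² + (176/9)y_C1 + 316/9 = 0  ⇒  y_C1 = -158/9 or -2

-2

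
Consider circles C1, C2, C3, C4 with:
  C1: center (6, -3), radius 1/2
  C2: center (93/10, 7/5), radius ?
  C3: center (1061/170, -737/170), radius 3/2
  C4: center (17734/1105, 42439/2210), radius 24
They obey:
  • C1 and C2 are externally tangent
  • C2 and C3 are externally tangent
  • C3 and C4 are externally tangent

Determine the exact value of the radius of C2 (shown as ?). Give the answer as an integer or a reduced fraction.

1. [ext C1·C2]  r_C2² + 1r_C2 − 30 = 0  ⇒  r_C2 = 5 (r>0 drops 1)
2. [ext C2·C3]  r_C2² + 3r_C2 − 40 = 0  ⇒  r_C2 = 5 (r>0 drops 1)

5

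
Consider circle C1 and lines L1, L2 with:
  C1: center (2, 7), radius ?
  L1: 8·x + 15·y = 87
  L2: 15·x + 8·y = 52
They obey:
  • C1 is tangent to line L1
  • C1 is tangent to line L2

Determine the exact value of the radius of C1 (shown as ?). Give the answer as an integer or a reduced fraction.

2

1. [C1‖L1]  r_C1² − 4 = 0  ⇒  r_C1 = 2 (r>0 drops 1)
2. [C1‖L2]  r_C1² − 4 = 0  ⇒  r_C1 = 2 (r>0 drops 1)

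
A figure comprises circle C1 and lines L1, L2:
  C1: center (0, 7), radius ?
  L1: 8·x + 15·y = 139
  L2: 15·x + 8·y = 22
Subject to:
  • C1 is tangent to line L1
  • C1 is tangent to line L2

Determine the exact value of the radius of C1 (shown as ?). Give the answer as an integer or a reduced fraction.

2

1. [C1‖L1]  r_C1² − 4 = 0  ⇒  r_C1 = 2 (r>0 drops 1)
2. [C1‖L2]  r_C1² − 4 = 0  ⇒  r_C1 = 2 (r>0 drops 1)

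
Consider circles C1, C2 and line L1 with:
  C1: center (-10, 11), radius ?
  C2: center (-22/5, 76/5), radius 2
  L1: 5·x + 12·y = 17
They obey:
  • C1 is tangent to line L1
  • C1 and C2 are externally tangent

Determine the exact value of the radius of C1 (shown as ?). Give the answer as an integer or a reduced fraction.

1. [C1‖L1]  r_C1² − 25 = 0  ⇒  r_C1 = 5 (r>0 drops 1)
2. [ext C1·C2]  r_C1² + 4r_C1 − 45 = 0  ⇒  r_C1 = 5 (r>0 drops 1)

5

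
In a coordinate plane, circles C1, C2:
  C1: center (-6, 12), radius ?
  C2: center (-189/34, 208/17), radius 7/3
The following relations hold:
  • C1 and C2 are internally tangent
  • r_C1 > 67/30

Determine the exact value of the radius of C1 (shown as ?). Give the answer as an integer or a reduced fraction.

1. [int C1,C2]  r_C1² − (14/3)r_C1 + 187/36 = 0  ⇒  r_C1 = 11/6 or 17/6
2. given r_C1 > 67/30: keep 17/6

17/6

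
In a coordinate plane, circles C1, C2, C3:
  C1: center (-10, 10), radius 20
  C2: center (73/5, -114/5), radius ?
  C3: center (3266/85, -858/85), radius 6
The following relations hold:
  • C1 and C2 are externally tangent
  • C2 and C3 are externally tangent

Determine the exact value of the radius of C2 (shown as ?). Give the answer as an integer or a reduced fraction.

1. [ext C1·C2]  r_C2² + 40r_C2 − 1281 = 0  ⇒  r_C2 = 21 (r>0 drops 1)
2. [ext C2·C3]  r_C2² + 12r_C2 − 693 = 0  ⇒  r_C2 = 21 (r>0 drops 1)

21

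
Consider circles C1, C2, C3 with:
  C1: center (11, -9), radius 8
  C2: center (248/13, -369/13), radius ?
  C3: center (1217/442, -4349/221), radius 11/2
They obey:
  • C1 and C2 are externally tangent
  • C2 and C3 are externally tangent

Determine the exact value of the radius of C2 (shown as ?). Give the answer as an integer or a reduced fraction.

1. [ext C1·C2]  r_C2² + 16r_C2 − 377 = 0  ⇒  r_C2 = 13 (r>0 drops 1)
2. [ext C2·C3]  r_C2² + 11r_C2 − 312 = 0  ⇒  r_C2 = 13 (r>0 drops 1)

13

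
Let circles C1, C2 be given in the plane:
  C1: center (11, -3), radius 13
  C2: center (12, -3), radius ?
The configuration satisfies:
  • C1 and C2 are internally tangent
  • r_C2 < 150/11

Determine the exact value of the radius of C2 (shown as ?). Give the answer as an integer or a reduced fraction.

12

1. [int C1,C2]  r_C2² − 26r_C2 + 168 = 0  ⇒  r_C2 = 12 or 14
2. given r_C2 < 150/11: keep 12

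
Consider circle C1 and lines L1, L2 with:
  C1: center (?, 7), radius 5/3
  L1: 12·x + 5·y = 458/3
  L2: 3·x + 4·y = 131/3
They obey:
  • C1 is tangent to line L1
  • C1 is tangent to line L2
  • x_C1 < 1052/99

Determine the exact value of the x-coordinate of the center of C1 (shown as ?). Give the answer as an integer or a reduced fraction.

8

1. [C1‖L1]  x_C1² − (353/18)x_C1 + 836/9 = 0  ⇒  x_C1 = 8 or 209/18
2. [C1‖L2]  x_C1² − (94/9)x_C1 + 176/9 = 0  ⇒  x_C1 = 22/9 or 8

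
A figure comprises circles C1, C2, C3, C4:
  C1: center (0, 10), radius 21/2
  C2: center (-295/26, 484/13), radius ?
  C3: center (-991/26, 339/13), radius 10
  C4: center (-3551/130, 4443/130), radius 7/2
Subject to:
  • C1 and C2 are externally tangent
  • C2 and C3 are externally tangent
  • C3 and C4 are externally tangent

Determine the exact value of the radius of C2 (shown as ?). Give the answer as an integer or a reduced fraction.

1. [ext C1·C2]  r_C2² + 21r_C2 − 760 = 0  ⇒  r_C2 = 19 (r>0 drops 1)
2. [ext C2·C3]  r_C2² + 20r_C2 − 741 = 0  ⇒  r_C2 = 19 (r>0 drops 1)

19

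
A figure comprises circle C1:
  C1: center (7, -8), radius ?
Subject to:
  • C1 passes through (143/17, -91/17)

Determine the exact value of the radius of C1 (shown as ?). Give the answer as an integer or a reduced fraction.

3

1. [C1∋P]  r_C1² − 9 = 0  ⇒  r_C1 = 3 (r>0 drops 1)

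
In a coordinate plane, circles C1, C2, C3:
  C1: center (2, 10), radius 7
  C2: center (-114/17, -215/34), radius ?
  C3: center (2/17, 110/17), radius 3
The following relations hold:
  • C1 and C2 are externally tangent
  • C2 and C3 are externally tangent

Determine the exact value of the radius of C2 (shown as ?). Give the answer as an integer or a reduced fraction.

1. [ext C1·C2]  r_C2² + 14r_C2 − 1173/4 = 0  ⇒  r_C2 = 23/2 (r>0 drops 1)
2. [ext C2·C3]  r_C2² + 6r_C2 − 805/4 = 0  ⇒  r_C2 = 23/2 (r>0 drops 1)

23/2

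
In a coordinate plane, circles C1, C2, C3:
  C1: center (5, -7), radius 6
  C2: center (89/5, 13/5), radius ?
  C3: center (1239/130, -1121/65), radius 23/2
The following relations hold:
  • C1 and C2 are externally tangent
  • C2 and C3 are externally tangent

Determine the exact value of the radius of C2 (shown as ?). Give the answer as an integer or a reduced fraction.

1. [ext C1·C2]  r_C2² + 12r_C2 − 220 = 0  ⇒  r_C2 = 10 (r>0 drops 1)
2. [ext C2·C3]  r_C2² + 23r_C2 − 330 = 0  ⇒  r_C2 = 10 (r>0 drops 1)

10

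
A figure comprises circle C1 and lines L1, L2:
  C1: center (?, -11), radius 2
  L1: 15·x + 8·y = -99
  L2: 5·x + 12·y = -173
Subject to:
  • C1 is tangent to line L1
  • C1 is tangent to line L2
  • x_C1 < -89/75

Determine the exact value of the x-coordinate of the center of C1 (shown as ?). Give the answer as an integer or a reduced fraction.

1. [C1‖L1]  x_C1² + (22/15)x_C1 − 23/5 = 0  ⇒  x_C1 = -3 or 23/15
2. [C1‖L2]  x_C1² + (82/5)x_C1 + 201/5 = 0  ⇒  x_C1 = -67/5 or -3

-3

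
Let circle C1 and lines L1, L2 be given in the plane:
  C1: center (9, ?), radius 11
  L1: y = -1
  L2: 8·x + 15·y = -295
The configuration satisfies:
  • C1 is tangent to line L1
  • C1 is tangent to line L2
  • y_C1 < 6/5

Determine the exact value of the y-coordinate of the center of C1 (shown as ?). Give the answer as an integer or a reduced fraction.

1. [C1‖L1]  y_C1² + 2y_C1 − 120 = 0  ⇒  y_C1 = -12 or 10
2. [C1‖L2]  y_C1² + (734/15)y_C1 + 2216/5 = 0  ⇒  y_C1 = -554/15 or -12

-12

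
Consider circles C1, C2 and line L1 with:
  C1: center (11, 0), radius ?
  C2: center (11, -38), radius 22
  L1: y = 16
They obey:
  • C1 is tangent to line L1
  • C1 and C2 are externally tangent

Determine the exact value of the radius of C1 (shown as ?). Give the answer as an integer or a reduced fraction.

16

1. [C1‖L1]  r_C1² − 256 = 0  ⇒  r_C1 = 16 (r>0 drops 1)
2. [ext C1·C2]  r_C1² + 44r_C1 − 960 = 0  ⇒  r_C1 = 16 (r>0 drops 1)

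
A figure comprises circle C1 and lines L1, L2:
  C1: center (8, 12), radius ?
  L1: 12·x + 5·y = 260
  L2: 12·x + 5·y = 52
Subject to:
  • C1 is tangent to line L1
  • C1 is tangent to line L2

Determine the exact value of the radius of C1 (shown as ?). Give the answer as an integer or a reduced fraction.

1. [C1‖L1]  r_C1² − 64 = 0  ⇒  r_C1 = 8 (r>0 drops 1)
2. [C1‖L2]  r_C1² − 64 = 0  ⇒  r_C1 = 8 (r>0 drops 1)

8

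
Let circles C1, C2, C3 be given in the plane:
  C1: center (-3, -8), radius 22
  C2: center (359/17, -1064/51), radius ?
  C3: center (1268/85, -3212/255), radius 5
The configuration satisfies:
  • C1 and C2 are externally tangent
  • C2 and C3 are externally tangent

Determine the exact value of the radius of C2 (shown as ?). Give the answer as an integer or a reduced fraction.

1. [ext C1·C2]  r_C2² + 44r_C2 − 2368/9 = 0  ⇒  r_C2 = 16/3 (r>0 drops 1)
2. [ext C2·C3]  r_C2² + 10r_C2 − 736/9 = 0  ⇒  r_C2 = 16/3 (r>0 drops 1)

16/3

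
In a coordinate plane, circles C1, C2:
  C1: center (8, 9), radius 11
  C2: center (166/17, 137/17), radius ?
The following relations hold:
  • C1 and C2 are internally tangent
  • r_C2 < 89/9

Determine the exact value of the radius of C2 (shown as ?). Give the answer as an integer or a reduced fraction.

9

1. [int C1,C2]  r_C2² − 22r_C2 + 117 = 0  ⇒  r_C2 = 9 or 13
2. given r_C2 < 89/9: keep 9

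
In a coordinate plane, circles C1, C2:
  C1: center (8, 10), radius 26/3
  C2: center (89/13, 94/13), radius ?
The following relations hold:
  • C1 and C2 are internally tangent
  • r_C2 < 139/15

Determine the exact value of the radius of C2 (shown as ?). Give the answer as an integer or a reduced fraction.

17/3

1. [int C1,C2]  r_C2² − (52/3)r_C2 + 595/9 = 0  ⇒  r_C2 = 17/3 or 35/3
2. given r_C2 < 139/15: keep 17/3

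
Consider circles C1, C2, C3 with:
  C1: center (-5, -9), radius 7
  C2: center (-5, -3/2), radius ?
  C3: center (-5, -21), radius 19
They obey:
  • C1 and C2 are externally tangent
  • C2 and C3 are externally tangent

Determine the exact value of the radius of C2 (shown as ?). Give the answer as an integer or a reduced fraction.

1. [ext C1·C2]  r_C2² + 14r_C2 − 29/4 = 0  ⇒  r_C2 = 1/2 (r>0 drops 1)
2. [ext C2·C3]  r_C2² + 38r_C2 − 77/4 = 0  ⇒  r_C2 = 1/2 (r>0 drops 1)

1/2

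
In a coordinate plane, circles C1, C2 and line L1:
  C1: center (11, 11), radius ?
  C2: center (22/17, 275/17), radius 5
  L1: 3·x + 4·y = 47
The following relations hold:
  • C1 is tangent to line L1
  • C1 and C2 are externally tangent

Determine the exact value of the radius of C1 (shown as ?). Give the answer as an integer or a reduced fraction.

1. [C1‖L1]  r_C1² − 36 = 0  ⇒  r_C1 = 6 (r>0 drops 1)
2. [ext C1·C2]  r_C1² + 10r_C1 − 96 = 0  ⇒  r_C1 = 6 (r>0 drops 1)

6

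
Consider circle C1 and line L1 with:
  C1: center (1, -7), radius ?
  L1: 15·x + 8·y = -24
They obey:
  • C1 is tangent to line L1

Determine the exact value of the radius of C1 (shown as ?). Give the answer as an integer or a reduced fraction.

1

1. [C1‖L1]  r_C1² − 1 = 0  ⇒  r_C1 = 1 (r>0 drops 1)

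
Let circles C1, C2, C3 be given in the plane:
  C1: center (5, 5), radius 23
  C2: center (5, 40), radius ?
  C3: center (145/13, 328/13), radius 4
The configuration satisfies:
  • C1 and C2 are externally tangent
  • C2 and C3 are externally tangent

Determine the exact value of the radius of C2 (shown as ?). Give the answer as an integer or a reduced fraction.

12

1. [ext C1·C2]  r_C2² + 46r_C2 − 696 = 0  ⇒  r_C2 = 12 (r>0 drops 1)
2. [ext C2·C3]  r_C2² + 8r_C2 − 240 = 0  ⇒  r_C2 = 12 (r>0 drops 1)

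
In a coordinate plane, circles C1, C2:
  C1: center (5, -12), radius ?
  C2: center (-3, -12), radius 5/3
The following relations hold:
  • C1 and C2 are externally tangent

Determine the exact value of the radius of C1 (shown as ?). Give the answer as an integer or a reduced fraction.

1. [ext C1·C2]  r_C1² + (10/3)r_C1 − 551/9 = 0  ⇒  r_C1 = 19/3 (r>0 drops 1)

19/3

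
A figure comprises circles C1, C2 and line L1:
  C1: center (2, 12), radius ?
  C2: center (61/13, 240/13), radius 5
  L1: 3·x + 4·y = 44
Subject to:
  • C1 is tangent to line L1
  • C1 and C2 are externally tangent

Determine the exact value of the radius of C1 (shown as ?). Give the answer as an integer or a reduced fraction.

2

1. [C1‖L1]  r_C1² − 4 = 0  ⇒  r_C1 = 2 (r>0 drops 1)
2. [ext C1·C2]  r_C1² + 10r_C1 − 24 = 0  ⇒  r_C1 = 2 (r>0 drops 1)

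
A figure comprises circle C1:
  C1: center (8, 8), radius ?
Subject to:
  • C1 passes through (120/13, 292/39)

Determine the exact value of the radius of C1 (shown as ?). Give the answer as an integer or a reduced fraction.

4/3

1. [C1∋P]  r_C1² − 16/9 = 0  ⇒  r_C1 = 4/3 (r>0 drops 1)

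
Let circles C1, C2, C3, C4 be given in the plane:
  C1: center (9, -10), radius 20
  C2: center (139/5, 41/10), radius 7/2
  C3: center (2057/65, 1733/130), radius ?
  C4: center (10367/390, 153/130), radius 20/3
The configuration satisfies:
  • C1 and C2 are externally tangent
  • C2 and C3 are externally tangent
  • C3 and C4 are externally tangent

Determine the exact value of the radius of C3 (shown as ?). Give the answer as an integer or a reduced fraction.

13/2

1. [ext C2·C3]  r_C3² + 7r_C3 − 351/4 = 0  ⇒  r_C3 = 13/2 (r>0 drops 1)
2. [ext C3·C4]  r_C3² + (40/3)r_C3 − 1547/12 = 0  ⇒  r_C3 = 13/2 (r>0 drops 1)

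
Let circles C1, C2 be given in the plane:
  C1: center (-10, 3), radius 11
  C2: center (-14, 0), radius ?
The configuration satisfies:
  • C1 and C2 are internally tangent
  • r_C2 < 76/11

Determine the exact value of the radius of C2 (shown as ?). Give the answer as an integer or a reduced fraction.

6

1. [int C1,C2]  r_C2² − 22r_C2 + 96 = 0  ⇒  r_C2 = 6 or 16
2. given r_C2 < 76/11: keep 6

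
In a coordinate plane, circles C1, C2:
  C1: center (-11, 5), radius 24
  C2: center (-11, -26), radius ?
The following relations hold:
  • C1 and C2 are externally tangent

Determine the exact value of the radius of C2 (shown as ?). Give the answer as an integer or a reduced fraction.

1. [ext C1·C2]  r_C2² + 48r_C2 − 385 = 0  ⇒  r_C2 = 7 (r>0 drops 1)

7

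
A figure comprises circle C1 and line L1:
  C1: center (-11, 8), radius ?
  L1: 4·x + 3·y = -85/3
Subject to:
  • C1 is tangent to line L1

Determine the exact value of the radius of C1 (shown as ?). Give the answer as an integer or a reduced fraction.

5/3

1. [C1‖L1]  r_C1² − 25/9 = 0  ⇒  r_C1 = 5/3 (r>0 drops 1)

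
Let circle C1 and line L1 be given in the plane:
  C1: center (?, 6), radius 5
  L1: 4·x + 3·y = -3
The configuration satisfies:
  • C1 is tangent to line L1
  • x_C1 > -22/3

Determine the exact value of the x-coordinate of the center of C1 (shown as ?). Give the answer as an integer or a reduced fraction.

1

1. [C1‖L1]  x_C1² + (21/2)x_C1 − 23/2 = 0  ⇒  x_C1 = -23/2 or 1
2. given x_C1 > -22/3: keep 1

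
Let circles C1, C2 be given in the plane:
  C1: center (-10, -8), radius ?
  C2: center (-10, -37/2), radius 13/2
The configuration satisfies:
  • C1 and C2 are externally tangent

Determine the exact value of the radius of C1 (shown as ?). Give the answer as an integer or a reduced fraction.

1. [ext C1·C2]  r_C1² + 13r_C1 − 68 = 0  ⇒  r_C1 = 4 (r>0 drops 1)

4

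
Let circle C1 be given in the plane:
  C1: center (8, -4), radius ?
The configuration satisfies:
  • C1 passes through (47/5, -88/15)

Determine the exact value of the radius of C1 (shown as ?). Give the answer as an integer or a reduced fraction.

7/3

1. [C1∋P]  r_C1² − 49/9 = 0  ⇒  r_C1 = 7/3 (r>0 drops 1)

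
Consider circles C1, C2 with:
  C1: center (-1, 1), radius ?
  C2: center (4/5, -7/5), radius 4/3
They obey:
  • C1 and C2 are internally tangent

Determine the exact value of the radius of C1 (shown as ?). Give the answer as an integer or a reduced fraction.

1. [int C1,C2]  r_C1² − (8/3)r_C1 − 65/9 = 0  ⇒  r_C1 = 13/3 (r>0 drops 1)

13/3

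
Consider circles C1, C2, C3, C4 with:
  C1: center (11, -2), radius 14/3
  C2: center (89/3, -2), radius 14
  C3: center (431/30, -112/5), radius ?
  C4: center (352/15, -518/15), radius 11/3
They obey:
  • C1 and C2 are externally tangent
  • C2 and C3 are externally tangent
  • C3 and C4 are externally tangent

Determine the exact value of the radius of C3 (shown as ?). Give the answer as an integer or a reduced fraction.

23/2

1. [ext C2·C3]  r_C3² + 28r_C3 − 1817/4 = 0  ⇒  r_C3 = 23/2 (r>0 drops 1)
2. [ext C3·C4]  r_C3² + (22/3)r_C3 − 2599/12 = 0  ⇒  r_C3 = 23/2 (r>0 drops 1)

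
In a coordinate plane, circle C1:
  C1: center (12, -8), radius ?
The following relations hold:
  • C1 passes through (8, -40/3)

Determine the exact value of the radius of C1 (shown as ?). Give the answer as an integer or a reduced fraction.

1. [C1∋P]  r_C1² − 400/9 = 0  ⇒  r_C1 = 20/3 (r>0 drops 1)

20/3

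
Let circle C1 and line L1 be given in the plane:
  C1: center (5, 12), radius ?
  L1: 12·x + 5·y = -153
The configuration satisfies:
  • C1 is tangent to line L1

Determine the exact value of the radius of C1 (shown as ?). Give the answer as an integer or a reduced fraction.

21

1. [C1‖L1]  r_C1² − 441 = 0  ⇒  r_C1 = 21 (r>0 drops 1)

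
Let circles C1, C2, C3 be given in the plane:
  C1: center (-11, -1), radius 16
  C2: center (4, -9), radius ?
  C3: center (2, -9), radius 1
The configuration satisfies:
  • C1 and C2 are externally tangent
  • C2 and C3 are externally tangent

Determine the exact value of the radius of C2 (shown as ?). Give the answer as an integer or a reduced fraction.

1

1. [ext C1·C2]  r_C2² + 32r_C2 − 33 = 0  ⇒  r_C2 = 1 (r>0 drops 1)
2. [ext C2·C3]  r_C2² + 2r_C2 − 3 = 0  ⇒  r_C2 = 1 (r>0 drops 1)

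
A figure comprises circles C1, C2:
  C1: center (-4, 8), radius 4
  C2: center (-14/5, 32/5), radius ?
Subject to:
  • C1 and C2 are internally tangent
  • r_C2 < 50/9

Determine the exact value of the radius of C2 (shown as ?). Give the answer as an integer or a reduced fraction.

2

1. [int C1,C2]  r_C2² − 8r_C2 + 12 = 0  ⇒  r_C2 = 2 or 6
2. given r_C2 < 50/9: keep 2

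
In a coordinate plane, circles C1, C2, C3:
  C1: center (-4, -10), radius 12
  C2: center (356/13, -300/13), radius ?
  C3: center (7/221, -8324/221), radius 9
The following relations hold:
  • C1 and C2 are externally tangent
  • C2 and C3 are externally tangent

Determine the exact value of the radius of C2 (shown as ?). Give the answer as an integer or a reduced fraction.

1. [ext C1·C2]  r_C2² + 24r_C2 − 1012 = 0  ⇒  r_C2 = 22 (r>0 drops 1)
2. [ext C2·C3]  r_C2² + 18r_C2 − 880 = 0  ⇒  r_C2 = 22 (r>0 drops 1)

22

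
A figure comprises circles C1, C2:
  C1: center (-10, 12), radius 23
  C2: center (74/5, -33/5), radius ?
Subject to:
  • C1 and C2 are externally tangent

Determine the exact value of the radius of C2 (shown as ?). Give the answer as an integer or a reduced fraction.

8

1. [ext C1·C2]  r_C2² + 46r_C2 − 432 = 0  ⇒  r_C2 = 8 (r>0 drops 1)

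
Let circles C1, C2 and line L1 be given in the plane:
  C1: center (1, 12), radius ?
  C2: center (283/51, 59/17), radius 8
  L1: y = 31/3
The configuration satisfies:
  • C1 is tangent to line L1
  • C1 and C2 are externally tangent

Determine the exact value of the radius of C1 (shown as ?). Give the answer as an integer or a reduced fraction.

1. [C1‖L1]  r_C1² − 25/9 = 0  ⇒  r_C1 = 5/3 (r>0 drops 1)
2. [ext C1·C2]  r_C1² + 16r_C1 − 265/9 = 0  ⇒  r_C1 = 5/3 (r>0 drops 1)

5/3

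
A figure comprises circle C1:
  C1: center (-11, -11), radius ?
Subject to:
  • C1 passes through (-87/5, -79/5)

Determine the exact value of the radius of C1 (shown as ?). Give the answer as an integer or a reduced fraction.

8

1. [C1∋P]  r_C1² − 64 = 0  ⇒  r_C1 = 8 (r>0 drops 1)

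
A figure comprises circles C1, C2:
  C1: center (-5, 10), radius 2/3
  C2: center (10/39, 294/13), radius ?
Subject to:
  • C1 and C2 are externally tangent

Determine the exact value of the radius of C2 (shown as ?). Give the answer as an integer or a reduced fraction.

1. [ext C1·C2]  r_C2² + (4/3)r_C2 − 559/3 = 0  ⇒  r_C2 = 13 (r>0 drops 1)

13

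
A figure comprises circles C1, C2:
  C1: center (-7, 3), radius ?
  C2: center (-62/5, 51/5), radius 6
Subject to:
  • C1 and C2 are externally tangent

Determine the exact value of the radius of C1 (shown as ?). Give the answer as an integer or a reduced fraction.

1. [ext C1·C2]  r_C1² + 12r_C1 − 45 = 0  ⇒  r_C1 = 3 (r>0 drops 1)

3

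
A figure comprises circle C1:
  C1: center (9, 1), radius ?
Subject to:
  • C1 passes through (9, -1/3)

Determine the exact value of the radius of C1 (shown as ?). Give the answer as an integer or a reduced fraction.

4/3

1. [C1∋P]  r_C1² − 16/9 = 0  ⇒  r_C1 = 4/3 (r>0 drops 1)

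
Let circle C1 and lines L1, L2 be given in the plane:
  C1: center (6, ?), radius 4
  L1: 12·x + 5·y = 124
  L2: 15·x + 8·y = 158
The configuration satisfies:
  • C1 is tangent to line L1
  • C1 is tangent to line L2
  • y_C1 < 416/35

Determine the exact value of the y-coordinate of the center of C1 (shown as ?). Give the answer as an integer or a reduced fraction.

0

1. [C1‖L1]  y_C1² − (104/5)y_C1 = 0  ⇒  y_C1 = 0 or 104/5
2. [C1‖L2]  y_C1² − 17y_C1 = 0  ⇒  y_C1 = 0 or 17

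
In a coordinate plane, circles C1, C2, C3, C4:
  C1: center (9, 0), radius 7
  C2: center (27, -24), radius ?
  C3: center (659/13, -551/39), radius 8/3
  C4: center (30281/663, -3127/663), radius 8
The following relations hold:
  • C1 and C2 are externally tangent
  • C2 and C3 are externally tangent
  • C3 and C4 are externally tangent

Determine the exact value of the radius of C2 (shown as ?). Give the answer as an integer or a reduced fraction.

23

1. [ext C1·C2]  r_C2² + 14r_C2 − 851 = 0  ⇒  r_C2 = 23 (r>0 drops 1)
2. [ext C2·C3]  r_C2² + (16/3)r_C2 − 1955/3 = 0  ⇒  r_C2 = 23 (r>0 drops 1)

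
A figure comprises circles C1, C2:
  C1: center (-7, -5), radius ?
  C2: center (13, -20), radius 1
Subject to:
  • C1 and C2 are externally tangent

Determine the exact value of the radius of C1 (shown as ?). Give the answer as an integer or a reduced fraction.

1. [ext C1·C2]  r_C1² + 2r_C1 − 624 = 0  ⇒  r_C1 = 24 (r>0 drops 1)

24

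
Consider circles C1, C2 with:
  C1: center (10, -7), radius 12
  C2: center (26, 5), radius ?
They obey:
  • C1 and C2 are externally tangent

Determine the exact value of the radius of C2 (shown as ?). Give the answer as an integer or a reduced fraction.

8

1. [ext C1·C2]  r_C2² + 24r_C2 − 256 = 0  ⇒  r_C2 = 8 (r>0 drops 1)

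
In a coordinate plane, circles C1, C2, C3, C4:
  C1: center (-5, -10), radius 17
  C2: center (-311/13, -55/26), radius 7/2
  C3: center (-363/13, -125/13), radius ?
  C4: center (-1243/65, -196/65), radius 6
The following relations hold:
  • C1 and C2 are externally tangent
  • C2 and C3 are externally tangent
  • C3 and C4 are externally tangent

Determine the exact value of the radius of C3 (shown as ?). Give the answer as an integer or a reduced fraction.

5

1. [ext C2·C3]  r_C3² + 7r_C3 − 60 = 0  ⇒  r_C3 = 5 (r>0 drops 1)
2. [ext C3·C4]  r_C3² + 12r_C3 − 85 = 0  ⇒  r_C3 = 5 (r>0 drops 1)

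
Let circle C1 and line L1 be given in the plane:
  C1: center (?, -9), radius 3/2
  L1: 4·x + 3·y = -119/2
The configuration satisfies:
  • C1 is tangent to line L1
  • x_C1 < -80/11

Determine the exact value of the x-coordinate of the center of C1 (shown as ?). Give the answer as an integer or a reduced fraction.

-10

1. [C1‖L1]  x_C1² + (65/4)x_C1 + 125/2 = 0  ⇒  x_C1 = -10 or -25/4
2. given x_C1 < -80/11: keep -10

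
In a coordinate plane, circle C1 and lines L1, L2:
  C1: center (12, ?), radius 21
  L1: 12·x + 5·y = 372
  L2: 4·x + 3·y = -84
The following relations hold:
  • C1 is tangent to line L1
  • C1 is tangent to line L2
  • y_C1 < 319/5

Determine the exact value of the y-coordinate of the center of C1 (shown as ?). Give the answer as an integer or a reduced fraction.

-9

1. [C1‖L1]  y_C1² − (456/5)y_C1 − 4509/5 = 0  ⇒  y_C1 = -9 or 501/5
2. [C1‖L2]  y_C1² + 88y_C1 + 711 = 0  ⇒  y_C1 = -79 or -9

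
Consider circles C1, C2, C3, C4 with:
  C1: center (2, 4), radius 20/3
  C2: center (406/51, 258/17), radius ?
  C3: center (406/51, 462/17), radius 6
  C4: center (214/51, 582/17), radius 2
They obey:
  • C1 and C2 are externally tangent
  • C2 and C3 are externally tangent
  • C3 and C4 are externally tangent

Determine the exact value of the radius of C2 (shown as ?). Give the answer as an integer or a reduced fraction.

6

1. [ext C1·C2]  r_C2² + (40/3)r_C2 − 116 = 0  ⇒  r_C2 = 6 (r>0 drops 1)
2. [ext C2·C3]  r_C2² + 12r_C2 − 108 = 0  ⇒  r_C2 = 6 (r>0 drops 1)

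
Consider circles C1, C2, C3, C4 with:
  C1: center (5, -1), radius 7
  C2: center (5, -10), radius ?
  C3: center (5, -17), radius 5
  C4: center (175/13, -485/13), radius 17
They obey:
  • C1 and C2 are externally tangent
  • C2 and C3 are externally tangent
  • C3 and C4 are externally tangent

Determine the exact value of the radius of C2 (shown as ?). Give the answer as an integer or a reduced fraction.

2

1. [ext C1·C2]  r_C2² + 14r_C2 − 32 = 0  ⇒  r_C2 = 2 (r>0 drops 1)
2. [ext C2·C3]  r_C2² + 10r_C2 − 24 = 0  ⇒  r_C2 = 2 (r>0 drops 1)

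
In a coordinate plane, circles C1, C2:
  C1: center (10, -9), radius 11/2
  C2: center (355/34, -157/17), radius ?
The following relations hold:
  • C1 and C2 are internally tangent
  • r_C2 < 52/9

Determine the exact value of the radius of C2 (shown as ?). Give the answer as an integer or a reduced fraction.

1. [int C1,C2]  r_C2² − 11r_C2 + 30 = 0  ⇒  r_C2 = 5 or 6
2. given r_C2 < 52/9: keep 5

5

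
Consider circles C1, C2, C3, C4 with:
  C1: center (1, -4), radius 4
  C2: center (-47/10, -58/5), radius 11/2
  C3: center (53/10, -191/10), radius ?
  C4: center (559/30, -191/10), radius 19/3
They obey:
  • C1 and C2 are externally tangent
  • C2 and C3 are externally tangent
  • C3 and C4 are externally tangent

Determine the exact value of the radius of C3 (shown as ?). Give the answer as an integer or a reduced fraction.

1. [ext C2·C3]  r_C3² + 11r_C3 − 126 = 0  ⇒  r_C3 = 7 (r>0 drops 1)
2. [ext C3·C4]  r_C3² + (38/3)r_C3 − 413/3 = 0  ⇒  r_C3 = 7 (r>0 drops 1)

7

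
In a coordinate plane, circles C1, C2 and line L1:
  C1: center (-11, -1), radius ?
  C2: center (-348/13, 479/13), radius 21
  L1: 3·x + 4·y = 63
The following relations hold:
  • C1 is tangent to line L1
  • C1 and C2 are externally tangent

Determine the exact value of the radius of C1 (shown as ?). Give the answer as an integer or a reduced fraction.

20

1. [C1‖L1]  r_C1² − 400 = 0  ⇒  r_C1 = 20 (r>0 drops 1)
2. [ext C1·C2]  r_C1² + 42r_C1 − 1240 = 0  ⇒  r_C1 = 20 (r>0 drops 1)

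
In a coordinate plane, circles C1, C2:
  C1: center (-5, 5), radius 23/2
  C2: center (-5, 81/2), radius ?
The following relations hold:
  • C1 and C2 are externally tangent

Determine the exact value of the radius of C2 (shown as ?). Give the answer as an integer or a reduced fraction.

24

1. [ext C1·C2]  r_C2² + 23r_C2 − 1128 = 0  ⇒  r_C2 = 24 (r>0 drops 1)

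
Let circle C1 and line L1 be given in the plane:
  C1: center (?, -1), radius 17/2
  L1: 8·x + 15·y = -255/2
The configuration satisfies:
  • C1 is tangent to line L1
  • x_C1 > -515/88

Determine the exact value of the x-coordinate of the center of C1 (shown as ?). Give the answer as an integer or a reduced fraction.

4

1. [C1‖L1]  x_C1² + (225/8)x_C1 − 257/2 = 0  ⇒  x_C1 = -257/8 or 4
2. given x_C1 > -515/88: keep 4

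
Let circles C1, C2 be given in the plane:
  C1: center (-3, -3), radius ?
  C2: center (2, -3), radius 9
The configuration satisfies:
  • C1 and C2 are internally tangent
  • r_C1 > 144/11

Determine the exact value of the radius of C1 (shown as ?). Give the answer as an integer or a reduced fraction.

14

1. [int C1,C2]  r_C1² − 18r_C1 + 56 = 0  ⇒  r_C1 = 4 or 14
2. given r_C1 > 144/11: keep 14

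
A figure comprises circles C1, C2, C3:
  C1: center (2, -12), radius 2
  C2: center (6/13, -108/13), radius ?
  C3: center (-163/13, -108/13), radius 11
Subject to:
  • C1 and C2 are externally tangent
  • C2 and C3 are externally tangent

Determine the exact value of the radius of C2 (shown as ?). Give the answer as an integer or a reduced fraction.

2

1. [ext C1·C2]  r_C2² + 4r_C2 − 12 = 0  ⇒  r_C2 = 2 (r>0 drops 1)
2. [ext C2·C3]  r_C2² + 22r_C2 − 48 = 0  ⇒  r_C2 = 2 (r>0 drops 1)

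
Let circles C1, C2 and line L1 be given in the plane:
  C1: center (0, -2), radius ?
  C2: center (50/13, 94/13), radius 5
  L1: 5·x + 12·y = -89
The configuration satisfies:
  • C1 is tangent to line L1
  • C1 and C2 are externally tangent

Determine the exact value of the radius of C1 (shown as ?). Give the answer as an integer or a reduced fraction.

1. [C1‖L1]  r_C1² − 25 = 0  ⇒  r_C1 = 5 (r>0 drops 1)
2. [ext C1·C2]  r_C1² + 10r_C1 − 75 = 0  ⇒  r_C1 = 5 (r>0 drops 1)

5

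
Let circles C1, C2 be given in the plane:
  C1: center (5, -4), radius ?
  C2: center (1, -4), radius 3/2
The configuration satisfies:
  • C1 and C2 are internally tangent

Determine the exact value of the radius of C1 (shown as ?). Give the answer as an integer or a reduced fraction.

11/2

1. [int C1,C2]  r_C1² − 3r_C1 − 55/4 = 0  ⇒  r_C1 = 11/2 (r>0 drops 1)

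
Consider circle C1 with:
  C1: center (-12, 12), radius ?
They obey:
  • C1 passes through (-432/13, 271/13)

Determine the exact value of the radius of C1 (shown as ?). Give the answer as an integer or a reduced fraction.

23

1. [C1∋P]  r_C1² − 529 = 0  ⇒  r_C1 = 23 (r>0 drops 1)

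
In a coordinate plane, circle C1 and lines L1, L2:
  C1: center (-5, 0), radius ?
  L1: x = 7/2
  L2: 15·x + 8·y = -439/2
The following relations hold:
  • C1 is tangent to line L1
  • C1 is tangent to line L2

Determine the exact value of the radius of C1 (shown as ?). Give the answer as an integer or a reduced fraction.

1. [C1‖L1]  r_C1² − 289/4 = 0  ⇒  r_C1 = 17/2 (r>0 drops 1)
2. [C1‖L2]  r_C1² − 289/4 = 0  ⇒  r_C1 = 17/2 (r>0 drops 1)

17/2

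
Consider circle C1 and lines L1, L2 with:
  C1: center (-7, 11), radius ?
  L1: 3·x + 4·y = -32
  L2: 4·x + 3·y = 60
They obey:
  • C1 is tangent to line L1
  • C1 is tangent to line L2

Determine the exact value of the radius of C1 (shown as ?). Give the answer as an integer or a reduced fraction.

11

1. [C1‖L1]  r_C1² − 121 = 0  ⇒  r_C1 = 11 (r>0 drops 1)
2. [C1‖L2]  r_C1² − 121 = 0  ⇒  r_C1 = 11 (r>0 drops 1)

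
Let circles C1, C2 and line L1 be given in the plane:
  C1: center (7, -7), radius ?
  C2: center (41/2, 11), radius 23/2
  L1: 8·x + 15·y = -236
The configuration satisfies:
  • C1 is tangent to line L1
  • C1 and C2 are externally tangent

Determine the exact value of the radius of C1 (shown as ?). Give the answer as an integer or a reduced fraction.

1. [C1‖L1]  r_C1² − 121 = 0  ⇒  r_C1 = 11 (r>0 drops 1)
2. [ext C1·C2]  r_C1² + 23r_C1 − 374 = 0  ⇒  r_C1 = 11 (r>0 drops 1)

11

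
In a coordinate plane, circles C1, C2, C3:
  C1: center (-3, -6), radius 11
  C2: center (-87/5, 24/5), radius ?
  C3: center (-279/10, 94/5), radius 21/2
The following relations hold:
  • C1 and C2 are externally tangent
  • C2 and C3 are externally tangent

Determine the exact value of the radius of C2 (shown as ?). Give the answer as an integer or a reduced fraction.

7

1. [ext C1·C2]  r_C2² + 22r_C2 − 203 = 0  ⇒  r_C2 = 7 (r>0 drops 1)
2. [ext C2·C3]  r_C2² + 21r_C2 − 196 = 0  ⇒  r_C2 = 7 (r>0 drops 1)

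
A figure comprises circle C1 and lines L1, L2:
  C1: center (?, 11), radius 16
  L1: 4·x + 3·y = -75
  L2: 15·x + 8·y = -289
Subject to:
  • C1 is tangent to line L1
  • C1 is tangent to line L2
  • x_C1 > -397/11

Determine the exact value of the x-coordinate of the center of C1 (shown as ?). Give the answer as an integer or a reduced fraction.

1. [C1‖L1]  x_C1² + 54x_C1 + 329 = 0  ⇒  x_C1 = -47 or -7
2. [C1‖L2]  x_C1² + (754/15)x_C1 + 4543/15 = 0  ⇒  x_C1 = -649/15 or -7

-7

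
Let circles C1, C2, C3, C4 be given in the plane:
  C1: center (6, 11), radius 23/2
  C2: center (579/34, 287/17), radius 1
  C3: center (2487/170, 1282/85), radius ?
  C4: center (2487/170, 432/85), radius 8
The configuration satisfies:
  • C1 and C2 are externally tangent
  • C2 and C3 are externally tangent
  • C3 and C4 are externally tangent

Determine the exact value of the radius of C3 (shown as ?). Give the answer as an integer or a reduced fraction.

1. [ext C2·C3]  r_C3² + 2r_C3 − 8 = 0  ⇒  r_C3 = 2 (r>0 drops 1)
2. [ext C3·C4]  r_C3² + 16r_C3 − 36 = 0  ⇒  r_C3 = 2 (r>0 drops 1)

2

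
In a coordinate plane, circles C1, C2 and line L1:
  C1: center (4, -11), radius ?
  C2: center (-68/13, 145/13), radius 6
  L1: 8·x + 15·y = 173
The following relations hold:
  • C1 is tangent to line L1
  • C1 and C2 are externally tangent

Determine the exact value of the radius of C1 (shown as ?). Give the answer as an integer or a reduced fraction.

1. [C1‖L1]  r_C1² − 324 = 0  ⇒  r_C1 = 18 (r>0 drops 1)
2. [ext C1·C2]  r_C1² + 12r_C1 − 540 = 0  ⇒  r_C1 = 18 (r>0 drops 1)

18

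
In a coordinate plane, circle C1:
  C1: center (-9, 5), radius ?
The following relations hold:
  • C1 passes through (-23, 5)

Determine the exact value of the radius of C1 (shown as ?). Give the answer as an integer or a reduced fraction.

1. [C1∋P]  r_C1² − 196 = 0  ⇒  r_C1 = 14 (r>0 drops 1)

14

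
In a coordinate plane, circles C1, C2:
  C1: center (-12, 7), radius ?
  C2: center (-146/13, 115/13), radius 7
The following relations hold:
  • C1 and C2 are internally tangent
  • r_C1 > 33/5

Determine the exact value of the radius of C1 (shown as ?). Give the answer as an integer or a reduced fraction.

9

1. [int C1,C2]  r_C1² − 14r_C1 + 45 = 0  ⇒  r_C1 = 5 or 9
2. given r_C1 > 33/5: keep 9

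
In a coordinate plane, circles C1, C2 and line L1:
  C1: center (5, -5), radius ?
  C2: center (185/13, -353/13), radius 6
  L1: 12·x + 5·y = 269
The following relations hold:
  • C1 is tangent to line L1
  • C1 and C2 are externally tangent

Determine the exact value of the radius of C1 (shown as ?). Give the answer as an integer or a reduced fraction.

1. [C1‖L1]  r_C1² − 324 = 0  ⇒  r_C1 = 18 (r>0 drops 1)
2. [ext C1·C2]  r_C1² + 12r_C1 − 540 = 0  ⇒  r_C1 = 18 (r>0 drops 1)

18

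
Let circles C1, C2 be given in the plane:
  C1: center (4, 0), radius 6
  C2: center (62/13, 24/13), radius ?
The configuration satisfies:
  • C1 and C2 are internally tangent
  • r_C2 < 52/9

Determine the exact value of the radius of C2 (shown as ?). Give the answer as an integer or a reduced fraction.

4

1. [int C1,C2]  r_C2² − 12r_C2 + 32 = 0  ⇒  r_C2 = 4 or 8
2. given r_C2 < 52/9: keep 4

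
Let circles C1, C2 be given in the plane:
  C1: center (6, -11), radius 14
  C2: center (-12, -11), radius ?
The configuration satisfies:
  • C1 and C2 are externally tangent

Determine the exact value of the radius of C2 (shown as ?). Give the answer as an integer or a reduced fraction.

4

1. [ext C1·C2]  r_C2² + 28r_C2 − 128 = 0  ⇒  r_C2 = 4 (r>0 drops 1)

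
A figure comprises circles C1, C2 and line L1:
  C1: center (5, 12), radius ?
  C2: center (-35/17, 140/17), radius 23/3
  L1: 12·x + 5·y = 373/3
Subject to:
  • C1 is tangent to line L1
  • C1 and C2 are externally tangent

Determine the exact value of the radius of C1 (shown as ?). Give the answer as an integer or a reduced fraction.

1/3

1. [C1‖L1]  r_C1² − 1/9 = 0  ⇒  r_C1 = 1/3 (r>0 drops 1)
2. [ext C1·C2]  r_C1² + (46/3)r_C1 − 47/9 = 0  ⇒  r_C1 = 1/3 (r>0 drops 1)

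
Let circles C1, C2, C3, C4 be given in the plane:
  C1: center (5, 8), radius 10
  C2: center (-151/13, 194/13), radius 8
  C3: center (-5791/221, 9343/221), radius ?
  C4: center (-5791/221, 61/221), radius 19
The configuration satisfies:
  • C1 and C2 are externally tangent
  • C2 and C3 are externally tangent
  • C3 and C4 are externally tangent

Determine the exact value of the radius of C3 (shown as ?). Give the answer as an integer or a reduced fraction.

23

1. [ext C2·C3]  r_C3² + 16r_C3 − 897 = 0  ⇒  r_C3 = 23 (r>0 drops 1)
2. [ext C3·C4]  r_C3² + 38r_C3 − 1403 = 0  ⇒  r_C3 = 23 (r>0 drops 1)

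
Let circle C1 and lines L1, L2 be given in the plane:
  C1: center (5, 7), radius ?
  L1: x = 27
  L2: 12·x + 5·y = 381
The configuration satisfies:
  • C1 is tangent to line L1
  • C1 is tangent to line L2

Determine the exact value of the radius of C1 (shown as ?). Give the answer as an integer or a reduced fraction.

22

1. [C1‖L1]  r_C1² − 484 = 0  ⇒  r_C1 = 22 (r>0 drops 1)
2. [C1‖L2]  r_C1² − 484 = 0  ⇒  r_C1 = 22 (r>0 drops 1)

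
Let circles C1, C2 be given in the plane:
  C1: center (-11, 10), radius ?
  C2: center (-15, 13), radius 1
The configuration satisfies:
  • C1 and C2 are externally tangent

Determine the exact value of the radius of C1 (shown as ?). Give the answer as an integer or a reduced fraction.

4

1. [ext C1·C2]  r_C1² + 2r_C1 − 24 = 0  ⇒  r_C1 = 4 (r>0 drops 1)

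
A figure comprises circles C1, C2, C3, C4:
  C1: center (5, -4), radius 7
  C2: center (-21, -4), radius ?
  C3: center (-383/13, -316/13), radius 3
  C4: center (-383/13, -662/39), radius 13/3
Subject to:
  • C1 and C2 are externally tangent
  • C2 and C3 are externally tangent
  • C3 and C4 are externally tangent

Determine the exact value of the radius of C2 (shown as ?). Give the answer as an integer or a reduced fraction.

19

1. [ext C1·C2]  r_C2² + 14r_C2 − 627 = 0  ⇒  r_C2 = 19 (r>0 drops 1)
2. [ext C2·C3]  r_C2² + 6r_C2 − 475 = 0  ⇒  r_C2 = 19 (r>0 drops 1)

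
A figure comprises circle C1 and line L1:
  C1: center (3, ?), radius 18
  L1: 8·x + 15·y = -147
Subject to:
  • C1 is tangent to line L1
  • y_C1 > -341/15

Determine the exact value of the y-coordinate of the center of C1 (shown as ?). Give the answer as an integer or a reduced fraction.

9

1. [C1‖L1]  y_C1² + (114/5)y_C1 − 1431/5 = 0  ⇒  y_C1 = -159/5 or 9
2. given y_C1 > -341/15: keep 9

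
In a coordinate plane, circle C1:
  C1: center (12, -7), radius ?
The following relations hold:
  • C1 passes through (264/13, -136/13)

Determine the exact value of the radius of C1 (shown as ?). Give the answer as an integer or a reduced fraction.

9

1. [C1∋P]  r_C1² − 81 = 0  ⇒  r_C1 = 9 (r>0 drops 1)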